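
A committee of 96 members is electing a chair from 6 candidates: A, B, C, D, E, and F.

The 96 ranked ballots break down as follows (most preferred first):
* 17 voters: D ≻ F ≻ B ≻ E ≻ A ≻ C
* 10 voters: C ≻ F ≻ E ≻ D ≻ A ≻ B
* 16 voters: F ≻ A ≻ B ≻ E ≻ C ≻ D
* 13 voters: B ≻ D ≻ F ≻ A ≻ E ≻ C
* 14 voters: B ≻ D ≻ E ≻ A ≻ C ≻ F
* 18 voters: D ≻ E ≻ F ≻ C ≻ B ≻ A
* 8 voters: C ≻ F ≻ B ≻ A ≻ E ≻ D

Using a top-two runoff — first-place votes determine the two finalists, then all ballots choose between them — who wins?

B

Round 1 first-place votes: A 0, B 27, C 18, D 35, E 0, F 16. D and B advance.
Runoff: D is ranked above B on 45 ballots, B above D on 51.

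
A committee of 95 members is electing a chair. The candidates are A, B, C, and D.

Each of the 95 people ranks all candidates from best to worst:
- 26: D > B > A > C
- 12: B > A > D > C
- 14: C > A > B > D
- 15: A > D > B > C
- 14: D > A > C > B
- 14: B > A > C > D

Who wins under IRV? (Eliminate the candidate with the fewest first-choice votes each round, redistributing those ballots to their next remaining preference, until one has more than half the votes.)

A

Round 1: A 15, B 26, C 14, D 40. C eliminated.
Round 2: A 29, B 26, D 40. B eliminated.
Round 3: A 55, D 40. A has a majority (≥48).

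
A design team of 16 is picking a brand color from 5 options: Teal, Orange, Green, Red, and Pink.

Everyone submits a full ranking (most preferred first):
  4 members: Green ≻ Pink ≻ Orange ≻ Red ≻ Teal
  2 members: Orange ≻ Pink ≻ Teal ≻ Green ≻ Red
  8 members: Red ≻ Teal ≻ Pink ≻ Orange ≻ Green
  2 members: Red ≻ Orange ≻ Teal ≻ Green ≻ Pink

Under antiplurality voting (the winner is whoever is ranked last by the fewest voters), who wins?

Last-place votes: Teal 4, Orange 0, Green 8, Red 2, Pink 2.

Orange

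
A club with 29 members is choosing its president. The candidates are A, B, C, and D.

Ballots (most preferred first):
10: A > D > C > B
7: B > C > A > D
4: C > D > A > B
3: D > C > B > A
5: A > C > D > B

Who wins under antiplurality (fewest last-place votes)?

Last-place votes: A 3, B 19, C 0, D 7.

C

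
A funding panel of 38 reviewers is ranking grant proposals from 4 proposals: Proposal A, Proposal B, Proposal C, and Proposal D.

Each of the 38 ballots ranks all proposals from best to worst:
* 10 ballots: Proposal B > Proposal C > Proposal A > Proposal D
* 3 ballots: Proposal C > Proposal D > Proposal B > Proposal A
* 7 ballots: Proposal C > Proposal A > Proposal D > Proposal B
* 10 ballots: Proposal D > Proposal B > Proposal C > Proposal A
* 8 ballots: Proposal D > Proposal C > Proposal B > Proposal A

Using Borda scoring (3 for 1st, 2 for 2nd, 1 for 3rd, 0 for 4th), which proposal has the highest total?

Proposal C

Proposal A: 10×1 + 3×0 + 7×2 + 10×0 + 8×0 = 24
Proposal B: 10×3 + 3×1 + 7×0 + 10×2 + 8×1 = 61
Proposal C: 10×2 + 3×3 + 7×3 + 10×1 + 8×2 = 76
Proposal D: 10×0 + 3×2 + 7×1 + 10×3 + 8×3 = 67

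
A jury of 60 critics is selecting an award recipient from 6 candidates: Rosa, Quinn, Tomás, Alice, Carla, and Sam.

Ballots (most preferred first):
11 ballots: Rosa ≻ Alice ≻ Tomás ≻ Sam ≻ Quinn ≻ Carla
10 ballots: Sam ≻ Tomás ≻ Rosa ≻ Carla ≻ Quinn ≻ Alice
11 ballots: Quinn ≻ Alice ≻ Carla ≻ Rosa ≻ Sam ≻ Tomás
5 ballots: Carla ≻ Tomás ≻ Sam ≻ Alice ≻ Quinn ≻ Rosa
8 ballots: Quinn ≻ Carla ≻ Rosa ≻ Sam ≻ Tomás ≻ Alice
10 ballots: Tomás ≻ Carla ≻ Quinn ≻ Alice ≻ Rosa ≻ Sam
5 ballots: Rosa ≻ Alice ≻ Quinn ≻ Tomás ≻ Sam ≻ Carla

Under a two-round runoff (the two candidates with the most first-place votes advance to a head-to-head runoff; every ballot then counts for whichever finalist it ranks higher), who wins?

Round 1 first-place votes: Rosa 16, Quinn 19, Tomás 10, Alice 0, Carla 5, Sam 10. Quinn and Rosa advance.
Runoff: Quinn is ranked above Rosa on 34 ballots, Rosa above Quinn on 26.

Quinn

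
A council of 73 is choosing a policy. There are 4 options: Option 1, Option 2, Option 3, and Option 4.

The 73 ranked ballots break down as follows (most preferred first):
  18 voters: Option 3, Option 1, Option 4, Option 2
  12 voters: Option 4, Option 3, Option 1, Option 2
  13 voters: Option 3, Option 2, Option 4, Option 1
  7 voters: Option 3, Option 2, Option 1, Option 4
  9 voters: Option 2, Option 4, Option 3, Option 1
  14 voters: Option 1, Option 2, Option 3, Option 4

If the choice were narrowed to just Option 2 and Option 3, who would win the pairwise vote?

Option 2 is ranked above Option 3 on 23 ballots; Option 3 above Option 2 on 50.

Option 3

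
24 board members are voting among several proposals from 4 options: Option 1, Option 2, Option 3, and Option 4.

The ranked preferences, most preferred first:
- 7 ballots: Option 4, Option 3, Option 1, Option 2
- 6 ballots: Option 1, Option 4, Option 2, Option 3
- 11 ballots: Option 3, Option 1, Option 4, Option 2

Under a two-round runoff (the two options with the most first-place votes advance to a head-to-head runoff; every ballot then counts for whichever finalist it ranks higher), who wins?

Option 4

Round 1 first-place votes: Option 1 6, Option 2 0, Option 3 11, Option 4 7. Option 3 and Option 4 advance.
Runoff: Option 3 is ranked above Option 4 on 11 ballots, Option 4 above Option 3 on 13.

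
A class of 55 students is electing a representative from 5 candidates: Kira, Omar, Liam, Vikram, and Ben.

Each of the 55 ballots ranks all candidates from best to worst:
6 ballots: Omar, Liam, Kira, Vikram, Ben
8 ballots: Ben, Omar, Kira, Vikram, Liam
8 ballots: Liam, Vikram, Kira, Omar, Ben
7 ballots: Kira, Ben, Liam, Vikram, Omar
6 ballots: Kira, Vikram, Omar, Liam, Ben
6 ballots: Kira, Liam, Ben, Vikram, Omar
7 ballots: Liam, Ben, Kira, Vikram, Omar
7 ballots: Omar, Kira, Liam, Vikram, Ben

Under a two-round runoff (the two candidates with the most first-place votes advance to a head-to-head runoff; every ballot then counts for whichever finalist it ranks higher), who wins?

Kira

Round 1 first-place votes: Kira 19, Omar 13, Liam 15, Vikram 0, Ben 8. Kira and Liam advance.
Runoff: Kira is ranked above Liam on 34 ballots, Liam above Kira on 21.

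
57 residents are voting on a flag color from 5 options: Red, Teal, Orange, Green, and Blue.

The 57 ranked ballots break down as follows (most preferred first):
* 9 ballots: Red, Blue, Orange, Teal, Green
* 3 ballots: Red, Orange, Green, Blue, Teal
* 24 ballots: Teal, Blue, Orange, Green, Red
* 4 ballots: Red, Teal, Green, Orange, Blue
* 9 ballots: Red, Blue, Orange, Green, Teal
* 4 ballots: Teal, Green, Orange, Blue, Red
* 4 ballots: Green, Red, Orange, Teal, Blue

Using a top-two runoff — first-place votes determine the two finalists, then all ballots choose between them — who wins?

Red

Round 1 first-place votes: Red 25, Teal 28, Orange 0, Green 4, Blue 0. Teal and Red advance.
Runoff: Teal is ranked above Red on 28 ballots, Red above Teal on 29.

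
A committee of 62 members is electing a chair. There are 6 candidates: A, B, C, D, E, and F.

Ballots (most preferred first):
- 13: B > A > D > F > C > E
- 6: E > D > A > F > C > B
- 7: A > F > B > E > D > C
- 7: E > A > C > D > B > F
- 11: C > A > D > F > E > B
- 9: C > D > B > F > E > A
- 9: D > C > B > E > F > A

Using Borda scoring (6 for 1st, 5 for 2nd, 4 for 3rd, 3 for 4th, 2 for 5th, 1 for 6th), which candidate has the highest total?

D

A: 13×5 + 6×4 + 7×6 + 7×5 + 11×5 + 9×1 + 9×1 = 239
B: 13×6 + 6×1 + 7×4 + 7×2 + 11×1 + 9×4 + 9×4 = 209
C: 13×2 + 6×2 + 7×1 + 7×4 + 11×6 + 9×6 + 9×5 = 238
D: 13×4 + 6×5 + 7×2 + 7×3 + 11×4 + 9×5 + 9×6 = 260
E: 13×1 + 6×6 + 7×3 + 7×6 + 11×2 + 9×2 + 9×3 = 179
F: 13×3 + 6×3 + 7×5 + 7×1 + 11×3 + 9×3 + 9×2 = 177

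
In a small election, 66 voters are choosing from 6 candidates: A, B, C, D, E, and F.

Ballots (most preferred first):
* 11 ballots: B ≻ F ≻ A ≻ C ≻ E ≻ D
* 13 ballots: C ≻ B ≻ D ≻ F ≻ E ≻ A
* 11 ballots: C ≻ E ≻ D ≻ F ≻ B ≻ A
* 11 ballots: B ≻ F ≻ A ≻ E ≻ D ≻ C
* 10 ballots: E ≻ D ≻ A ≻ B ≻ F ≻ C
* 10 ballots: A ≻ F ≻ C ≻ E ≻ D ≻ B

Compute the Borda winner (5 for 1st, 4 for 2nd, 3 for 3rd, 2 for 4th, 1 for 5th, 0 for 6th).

B

A: 11×3 + 13×0 + 11×0 + 11×3 + 10×3 + 10×5 = 146
B: 11×5 + 13×4 + 11×1 + 11×5 + 10×2 + 10×0 = 193
C: 11×2 + 13×5 + 11×5 + 11×0 + 10×0 + 10×3 = 172
D: 11×0 + 13×3 + 11×3 + 11×1 + 10×4 + 10×1 = 133
E: 11×1 + 13×1 + 11×4 + 11×2 + 10×5 + 10×2 = 160
F: 11×4 + 13×2 + 11×2 + 11×4 + 10×1 + 10×4 = 186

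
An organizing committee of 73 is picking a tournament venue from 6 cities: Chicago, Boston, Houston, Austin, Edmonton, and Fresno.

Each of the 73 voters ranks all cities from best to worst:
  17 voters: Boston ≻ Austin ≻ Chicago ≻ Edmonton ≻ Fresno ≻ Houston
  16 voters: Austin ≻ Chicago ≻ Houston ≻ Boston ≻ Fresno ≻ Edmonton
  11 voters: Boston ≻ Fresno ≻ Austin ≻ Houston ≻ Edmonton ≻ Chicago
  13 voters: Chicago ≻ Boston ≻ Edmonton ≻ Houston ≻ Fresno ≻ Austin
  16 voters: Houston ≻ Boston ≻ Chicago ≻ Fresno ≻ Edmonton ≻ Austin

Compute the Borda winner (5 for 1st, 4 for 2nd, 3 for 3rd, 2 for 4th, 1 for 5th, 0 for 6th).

Boston

Chicago: 17×3 + 16×4 + 11×0 + 13×5 + 16×3 = 228
Boston: 17×5 + 16×2 + 11×5 + 13×4 + 16×4 = 288
Houston: 17×0 + 16×3 + 11×2 + 13×2 + 16×5 = 176
Austin: 17×4 + 16×5 + 11×3 + 13×0 + 16×0 = 181
Edmonton: 17×2 + 16×0 + 11×1 + 13×3 + 16×1 = 100
Fresno: 17×1 + 16×1 + 11×4 + 13×1 + 16×2 = 122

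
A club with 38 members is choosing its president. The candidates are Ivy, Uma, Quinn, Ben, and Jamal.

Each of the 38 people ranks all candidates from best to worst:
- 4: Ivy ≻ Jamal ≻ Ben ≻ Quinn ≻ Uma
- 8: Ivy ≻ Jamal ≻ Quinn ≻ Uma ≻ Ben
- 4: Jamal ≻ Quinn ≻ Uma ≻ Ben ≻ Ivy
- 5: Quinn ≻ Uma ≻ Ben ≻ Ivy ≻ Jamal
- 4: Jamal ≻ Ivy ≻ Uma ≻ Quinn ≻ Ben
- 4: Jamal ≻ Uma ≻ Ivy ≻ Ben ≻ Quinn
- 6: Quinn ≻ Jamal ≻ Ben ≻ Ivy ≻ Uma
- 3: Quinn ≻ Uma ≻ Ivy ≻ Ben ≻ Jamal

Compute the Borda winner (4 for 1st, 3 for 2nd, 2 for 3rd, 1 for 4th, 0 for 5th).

Jamal

Ivy: 4×4 + 8×4 + 4×0 + 5×1 + 4×3 + 4×2 + 6×1 + 3×2 = 85
Uma: 4×0 + 8×1 + 4×2 + 5×3 + 4×2 + 4×3 + 6×0 + 3×3 = 60
Quinn: 4×1 + 8×2 + 4×3 + 5×4 + 4×1 + 4×0 + 6×4 + 3×4 = 92
Ben: 4×2 + 8×0 + 4×1 + 5×2 + 4×0 + 4×1 + 6×2 + 3×1 = 41
Jamal: 4×3 + 8×3 + 4×4 + 5×0 + 4×4 + 4×4 + 6×3 + 3×0 = 102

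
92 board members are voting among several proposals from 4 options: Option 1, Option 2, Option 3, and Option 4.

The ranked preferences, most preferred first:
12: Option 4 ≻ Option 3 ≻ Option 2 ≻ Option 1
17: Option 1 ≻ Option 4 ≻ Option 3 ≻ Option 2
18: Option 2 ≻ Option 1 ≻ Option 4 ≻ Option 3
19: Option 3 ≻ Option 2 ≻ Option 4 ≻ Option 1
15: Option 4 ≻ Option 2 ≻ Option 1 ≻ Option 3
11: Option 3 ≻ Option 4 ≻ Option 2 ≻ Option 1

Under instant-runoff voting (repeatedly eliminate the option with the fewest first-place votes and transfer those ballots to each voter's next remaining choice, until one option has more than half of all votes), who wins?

Round 1: Option 1 17, Option 2 18, Option 3 30, Option 4 27. Option 1 eliminated.
Round 2: Option 2 18, Option 3 30, Option 4 44. Option 2 eliminated.
Round 3: Option 3 30, Option 4 62. Option 4 has a majority (≥47).

Option 4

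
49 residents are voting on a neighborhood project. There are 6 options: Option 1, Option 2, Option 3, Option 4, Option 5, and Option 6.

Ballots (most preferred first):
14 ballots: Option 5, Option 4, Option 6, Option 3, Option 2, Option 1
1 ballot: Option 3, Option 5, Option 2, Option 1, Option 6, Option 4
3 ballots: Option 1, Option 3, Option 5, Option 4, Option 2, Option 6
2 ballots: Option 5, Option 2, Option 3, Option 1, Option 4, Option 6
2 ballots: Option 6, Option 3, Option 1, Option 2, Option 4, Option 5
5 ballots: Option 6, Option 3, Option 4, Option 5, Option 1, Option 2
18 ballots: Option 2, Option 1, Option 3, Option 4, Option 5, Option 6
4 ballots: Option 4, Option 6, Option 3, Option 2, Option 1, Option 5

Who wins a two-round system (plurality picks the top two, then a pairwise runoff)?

Option 5

Round 1 first-place votes: Option 1 3, Option 2 18, Option 3 1, Option 4 4, Option 5 16, Option 6 7. Option 2 and Option 5 advance.
Runoff: Option 2 is ranked above Option 5 on 24 ballots, Option 5 above Option 2 on 25.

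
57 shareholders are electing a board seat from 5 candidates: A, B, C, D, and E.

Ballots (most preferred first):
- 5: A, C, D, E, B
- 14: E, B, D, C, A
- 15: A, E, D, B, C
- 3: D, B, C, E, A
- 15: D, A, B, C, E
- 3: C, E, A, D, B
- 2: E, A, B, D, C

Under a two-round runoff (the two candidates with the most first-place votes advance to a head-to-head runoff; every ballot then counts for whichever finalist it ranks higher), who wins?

Round 1 first-place votes: A 20, B 0, C 3, D 18, E 16. A and D advance.
Runoff: A is ranked above D on 25 ballots, D above A on 32.

D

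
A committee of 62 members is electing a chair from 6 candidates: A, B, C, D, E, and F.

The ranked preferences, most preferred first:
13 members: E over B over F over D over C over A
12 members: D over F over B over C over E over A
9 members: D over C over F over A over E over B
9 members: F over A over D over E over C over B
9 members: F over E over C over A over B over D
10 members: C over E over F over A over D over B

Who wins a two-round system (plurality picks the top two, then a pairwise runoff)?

Round 1 first-place votes: A 0, B 0, C 10, D 21, E 13, F 18. D and F advance.
Runoff: D is ranked above F on 21 ballots, F above D on 41.

F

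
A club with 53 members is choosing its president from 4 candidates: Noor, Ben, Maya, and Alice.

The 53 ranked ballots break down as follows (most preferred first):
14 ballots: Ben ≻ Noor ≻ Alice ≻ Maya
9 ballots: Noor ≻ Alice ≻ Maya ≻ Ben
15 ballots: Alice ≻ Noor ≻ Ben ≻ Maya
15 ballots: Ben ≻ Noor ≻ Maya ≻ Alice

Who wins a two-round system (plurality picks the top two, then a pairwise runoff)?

Round 1 first-place votes: Noor 9, Ben 29, Maya 0, Alice 15. Ben and Alice advance.
Runoff: Ben is ranked above Alice on 29 ballots, Alice above Ben on 24.

Ben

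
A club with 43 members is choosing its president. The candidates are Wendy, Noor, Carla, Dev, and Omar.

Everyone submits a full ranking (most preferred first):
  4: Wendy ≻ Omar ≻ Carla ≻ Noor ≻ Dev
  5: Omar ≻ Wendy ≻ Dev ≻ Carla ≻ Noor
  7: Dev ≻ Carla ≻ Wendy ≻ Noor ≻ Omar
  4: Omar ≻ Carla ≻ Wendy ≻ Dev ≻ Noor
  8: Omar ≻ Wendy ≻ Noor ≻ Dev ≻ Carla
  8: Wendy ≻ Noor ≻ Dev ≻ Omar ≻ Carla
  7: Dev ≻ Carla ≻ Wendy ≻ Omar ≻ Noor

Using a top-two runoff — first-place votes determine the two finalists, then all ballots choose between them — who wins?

Round 1 first-place votes: Wendy 12, Noor 0, Carla 0, Dev 14, Omar 17. Omar and Dev advance.
Runoff: Omar is ranked above Dev on 21 ballots, Dev above Omar on 22.

Dev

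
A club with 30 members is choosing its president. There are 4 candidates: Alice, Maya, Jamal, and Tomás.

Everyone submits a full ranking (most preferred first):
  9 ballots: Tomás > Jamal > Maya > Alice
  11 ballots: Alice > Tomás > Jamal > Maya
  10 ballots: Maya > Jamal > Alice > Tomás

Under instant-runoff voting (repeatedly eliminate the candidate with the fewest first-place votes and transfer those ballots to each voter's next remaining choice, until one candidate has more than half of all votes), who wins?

Round 1: Alice 11, Maya 10, Jamal 0, Tomás 9. Jamal eliminated.
Round 2: Alice 11, Maya 10, Tomás 9. Tomás eliminated.
Round 3: Alice 11, Maya 19. Maya has a majority (≥16).

Maya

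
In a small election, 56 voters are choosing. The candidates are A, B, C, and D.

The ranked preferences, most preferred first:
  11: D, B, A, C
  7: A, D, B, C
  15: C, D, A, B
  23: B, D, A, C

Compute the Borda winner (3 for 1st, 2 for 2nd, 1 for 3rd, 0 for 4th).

A: 11×1 + 7×3 + 15×1 + 23×1 = 70
B: 11×2 + 7×1 + 15×0 + 23×3 = 98
C: 11×0 + 7×0 + 15×3 + 23×0 = 45
D: 11×3 + 7×2 + 15×2 + 23×2 = 123

D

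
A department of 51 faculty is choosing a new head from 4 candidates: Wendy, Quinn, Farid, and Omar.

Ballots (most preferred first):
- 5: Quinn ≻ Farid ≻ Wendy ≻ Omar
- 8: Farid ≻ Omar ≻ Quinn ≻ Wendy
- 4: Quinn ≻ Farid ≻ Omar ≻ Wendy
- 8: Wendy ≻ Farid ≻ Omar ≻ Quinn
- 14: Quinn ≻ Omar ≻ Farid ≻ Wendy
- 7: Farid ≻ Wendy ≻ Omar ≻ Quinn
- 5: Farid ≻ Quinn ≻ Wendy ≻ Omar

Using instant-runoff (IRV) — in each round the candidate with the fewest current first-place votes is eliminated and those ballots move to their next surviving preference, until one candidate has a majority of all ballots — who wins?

Round 1: Wendy 8, Quinn 23, Farid 20, Omar 0. Omar eliminated.
Round 2: Wendy 8, Quinn 23, Farid 20. Wendy eliminated.
Round 3: Quinn 23, Farid 28. Farid has a majority (≥26).

Farid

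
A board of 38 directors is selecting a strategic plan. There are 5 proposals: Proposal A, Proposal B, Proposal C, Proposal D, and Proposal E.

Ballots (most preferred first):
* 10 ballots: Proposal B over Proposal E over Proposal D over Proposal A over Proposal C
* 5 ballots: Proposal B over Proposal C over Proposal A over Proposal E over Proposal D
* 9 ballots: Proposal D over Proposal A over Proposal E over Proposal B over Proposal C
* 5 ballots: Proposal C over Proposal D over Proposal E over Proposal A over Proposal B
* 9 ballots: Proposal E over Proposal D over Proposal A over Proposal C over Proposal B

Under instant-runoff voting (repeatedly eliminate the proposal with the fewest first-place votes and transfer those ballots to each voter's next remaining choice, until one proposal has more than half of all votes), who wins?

Round 1: Proposal A 0, Proposal B 15, Proposal C 5, Proposal D 9, Proposal E 9. Proposal A eliminated.
Round 2: Proposal B 15, Proposal C 5, Proposal D 9, Proposal E 9. Proposal C eliminated.
Round 3: Proposal B 15, Proposal D 14, Proposal E 9. Proposal E eliminated.
Round 4: Proposal B 15, Proposal D 23. Proposal D has a majority (≥20).

Proposal D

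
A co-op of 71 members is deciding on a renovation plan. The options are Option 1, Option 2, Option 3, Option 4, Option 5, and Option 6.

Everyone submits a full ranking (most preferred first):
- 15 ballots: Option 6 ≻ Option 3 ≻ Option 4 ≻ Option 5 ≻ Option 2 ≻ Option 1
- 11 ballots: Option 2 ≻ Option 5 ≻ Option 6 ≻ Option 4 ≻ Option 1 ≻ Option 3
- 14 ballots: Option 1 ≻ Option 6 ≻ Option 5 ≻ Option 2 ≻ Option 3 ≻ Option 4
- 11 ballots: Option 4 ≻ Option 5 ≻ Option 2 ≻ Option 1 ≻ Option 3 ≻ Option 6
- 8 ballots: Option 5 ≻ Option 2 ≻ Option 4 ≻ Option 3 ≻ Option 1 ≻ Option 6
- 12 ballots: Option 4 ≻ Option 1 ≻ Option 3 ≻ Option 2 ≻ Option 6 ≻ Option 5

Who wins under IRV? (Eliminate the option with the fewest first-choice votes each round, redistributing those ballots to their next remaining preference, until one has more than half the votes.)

Round 1: Option 1 14, Option 2 11, Option 3 0, Option 4 23, Option 5 8, Option 6 15. Option 3 eliminated.
Round 2: Option 1 14, Option 2 11, Option 4 23, Option 5 8, Option 6 15. Option 5 eliminated.
Round 3: Option 1 14, Option 2 19, Option 4 23, Option 6 15. Option 1 eliminated.
Round 4: Option 2 19, Option 4 23, Option 6 29. Option 2 eliminated.
Round 5: Option 4 31, Option 6 40. Option 6 has a majority (≥36).

Option 6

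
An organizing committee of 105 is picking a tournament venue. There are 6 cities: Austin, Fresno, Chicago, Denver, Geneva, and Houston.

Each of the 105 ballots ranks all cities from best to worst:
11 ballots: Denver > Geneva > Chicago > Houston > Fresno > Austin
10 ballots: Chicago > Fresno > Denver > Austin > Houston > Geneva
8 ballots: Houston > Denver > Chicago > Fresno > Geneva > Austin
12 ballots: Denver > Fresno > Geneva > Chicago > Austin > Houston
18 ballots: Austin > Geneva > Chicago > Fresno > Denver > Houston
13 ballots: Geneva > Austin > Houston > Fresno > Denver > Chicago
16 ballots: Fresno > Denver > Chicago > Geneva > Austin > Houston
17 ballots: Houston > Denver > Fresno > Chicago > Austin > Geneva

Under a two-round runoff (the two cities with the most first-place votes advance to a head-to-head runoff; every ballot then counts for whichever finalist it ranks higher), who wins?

Denver

Round 1 first-place votes: Austin 18, Fresno 16, Chicago 10, Denver 23, Geneva 13, Houston 25. Houston and Denver advance.
Runoff: Houston is ranked above Denver on 38 ballots, Denver above Houston on 67.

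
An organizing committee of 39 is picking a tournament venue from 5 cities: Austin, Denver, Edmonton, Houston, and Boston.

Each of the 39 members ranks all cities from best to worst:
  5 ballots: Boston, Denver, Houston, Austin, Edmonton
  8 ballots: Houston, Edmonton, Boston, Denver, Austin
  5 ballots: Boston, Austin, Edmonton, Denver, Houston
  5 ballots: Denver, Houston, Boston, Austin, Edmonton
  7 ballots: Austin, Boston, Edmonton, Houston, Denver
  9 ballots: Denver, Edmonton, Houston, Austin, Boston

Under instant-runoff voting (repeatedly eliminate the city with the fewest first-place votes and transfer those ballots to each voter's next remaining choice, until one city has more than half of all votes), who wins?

Boston

Round 1: Austin 7, Denver 14, Edmonton 0, Houston 8, Boston 10. Edmonton eliminated.
Round 2: Austin 7, Denver 14, Houston 8, Boston 10. Austin eliminated.
Round 3: Denver 14, Houston 8, Boston 17. Houston eliminated.
Round 4: Denver 14, Boston 25. Boston has a majority (≥20).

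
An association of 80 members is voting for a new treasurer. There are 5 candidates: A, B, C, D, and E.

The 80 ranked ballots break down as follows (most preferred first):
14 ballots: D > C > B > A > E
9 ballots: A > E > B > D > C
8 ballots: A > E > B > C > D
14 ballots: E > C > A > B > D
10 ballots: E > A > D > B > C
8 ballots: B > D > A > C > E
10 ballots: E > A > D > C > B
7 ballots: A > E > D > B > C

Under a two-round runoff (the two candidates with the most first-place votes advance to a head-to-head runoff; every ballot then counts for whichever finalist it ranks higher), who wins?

A

Round 1 first-place votes: A 24, B 8, C 0, D 14, E 34. E and A advance.
Runoff: E is ranked above A on 34 ballots, A above E on 46.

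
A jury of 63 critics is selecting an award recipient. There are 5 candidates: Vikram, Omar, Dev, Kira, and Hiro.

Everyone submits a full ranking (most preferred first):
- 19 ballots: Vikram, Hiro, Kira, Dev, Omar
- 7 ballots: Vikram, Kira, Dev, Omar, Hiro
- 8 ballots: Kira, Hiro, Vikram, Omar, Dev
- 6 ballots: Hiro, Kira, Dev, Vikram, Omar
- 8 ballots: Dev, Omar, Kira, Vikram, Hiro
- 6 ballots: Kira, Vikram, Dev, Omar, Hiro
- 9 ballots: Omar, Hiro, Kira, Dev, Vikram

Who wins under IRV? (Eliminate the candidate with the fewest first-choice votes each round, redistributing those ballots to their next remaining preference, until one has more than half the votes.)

Kira

Round 1: Vikram 26, Omar 9, Dev 8, Kira 14, Hiro 6. Hiro eliminated.
Round 2: Vikram 26, Omar 9, Dev 8, Kira 20. Dev eliminated.
Round 3: Vikram 26, Omar 17, Kira 20. Omar eliminated.
Round 4: Vikram 26, Kira 37. Kira has a majority (≥32).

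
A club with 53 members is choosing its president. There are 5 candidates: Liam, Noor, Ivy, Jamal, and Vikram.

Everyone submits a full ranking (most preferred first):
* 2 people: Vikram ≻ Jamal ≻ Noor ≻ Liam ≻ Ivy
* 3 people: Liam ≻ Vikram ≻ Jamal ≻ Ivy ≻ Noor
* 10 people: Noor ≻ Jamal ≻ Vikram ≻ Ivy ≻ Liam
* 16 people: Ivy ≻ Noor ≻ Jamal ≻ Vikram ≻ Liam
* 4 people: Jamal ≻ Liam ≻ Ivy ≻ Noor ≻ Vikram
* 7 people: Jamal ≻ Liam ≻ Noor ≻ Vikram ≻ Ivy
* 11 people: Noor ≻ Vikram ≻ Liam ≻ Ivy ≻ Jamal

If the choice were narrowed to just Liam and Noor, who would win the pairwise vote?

Noor

Liam is ranked above Noor on 14 ballots; Noor above Liam on 39.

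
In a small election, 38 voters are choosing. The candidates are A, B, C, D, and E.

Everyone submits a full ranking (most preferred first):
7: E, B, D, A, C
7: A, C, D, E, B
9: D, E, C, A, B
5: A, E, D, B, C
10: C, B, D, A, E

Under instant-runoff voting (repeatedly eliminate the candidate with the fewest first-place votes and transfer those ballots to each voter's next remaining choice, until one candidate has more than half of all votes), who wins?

D

Round 1: A 12, B 0, C 10, D 9, E 7. B eliminated.
Round 2: A 12, C 10, D 9, E 7. E eliminated.
Round 3: A 12, C 10, D 16. C eliminated.
Round 4: A 12, D 26. D has a majority (≥20).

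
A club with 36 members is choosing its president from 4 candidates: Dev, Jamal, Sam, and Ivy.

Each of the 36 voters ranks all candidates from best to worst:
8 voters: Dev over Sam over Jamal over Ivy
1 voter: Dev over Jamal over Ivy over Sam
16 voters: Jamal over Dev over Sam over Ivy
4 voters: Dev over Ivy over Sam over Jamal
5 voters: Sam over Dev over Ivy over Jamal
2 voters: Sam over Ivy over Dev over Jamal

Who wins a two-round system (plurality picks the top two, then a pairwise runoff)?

Dev

Round 1 first-place votes: Dev 13, Jamal 16, Sam 7, Ivy 0. Jamal and Dev advance.
Runoff: Jamal is ranked above Dev on 16 ballots, Dev above Jamal on 20.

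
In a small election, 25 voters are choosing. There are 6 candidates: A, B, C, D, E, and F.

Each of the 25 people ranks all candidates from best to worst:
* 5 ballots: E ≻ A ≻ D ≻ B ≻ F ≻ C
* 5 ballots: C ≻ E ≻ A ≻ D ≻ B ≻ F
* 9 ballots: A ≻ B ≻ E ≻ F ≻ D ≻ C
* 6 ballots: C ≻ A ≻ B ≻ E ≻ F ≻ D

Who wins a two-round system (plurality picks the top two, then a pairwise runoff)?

A

Round 1 first-place votes: A 9, B 0, C 11, D 0, E 5, F 0. C and A advance.
Runoff: C is ranked above A on 11 ballots, A above C on 14.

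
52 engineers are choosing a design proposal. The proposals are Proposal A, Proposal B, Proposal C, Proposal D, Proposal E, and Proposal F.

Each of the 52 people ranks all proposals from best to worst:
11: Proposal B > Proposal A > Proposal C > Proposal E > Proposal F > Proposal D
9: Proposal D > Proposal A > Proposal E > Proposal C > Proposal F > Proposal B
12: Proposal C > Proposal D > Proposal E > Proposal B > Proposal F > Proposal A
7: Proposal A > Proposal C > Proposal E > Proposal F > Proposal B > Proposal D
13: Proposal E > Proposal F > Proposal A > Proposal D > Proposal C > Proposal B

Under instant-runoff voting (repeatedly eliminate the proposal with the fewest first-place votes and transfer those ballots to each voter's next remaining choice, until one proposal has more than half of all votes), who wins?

Round 1: Proposal A 7, Proposal B 11, Proposal C 12, Proposal D 9, Proposal E 13, Proposal F 0. Proposal F eliminated.
Round 2: Proposal A 7, Proposal B 11, Proposal C 12, Proposal D 9, Proposal E 13. Proposal A eliminated.
Round 3: Proposal B 11, Proposal C 19, Proposal D 9, Proposal E 13. Proposal D eliminated.
Round 4: Proposal B 11, Proposal C 19, Proposal E 22. Proposal B eliminated.
Round 5: Proposal C 30, Proposal E 22. Proposal C has a majority (≥27).

Proposal C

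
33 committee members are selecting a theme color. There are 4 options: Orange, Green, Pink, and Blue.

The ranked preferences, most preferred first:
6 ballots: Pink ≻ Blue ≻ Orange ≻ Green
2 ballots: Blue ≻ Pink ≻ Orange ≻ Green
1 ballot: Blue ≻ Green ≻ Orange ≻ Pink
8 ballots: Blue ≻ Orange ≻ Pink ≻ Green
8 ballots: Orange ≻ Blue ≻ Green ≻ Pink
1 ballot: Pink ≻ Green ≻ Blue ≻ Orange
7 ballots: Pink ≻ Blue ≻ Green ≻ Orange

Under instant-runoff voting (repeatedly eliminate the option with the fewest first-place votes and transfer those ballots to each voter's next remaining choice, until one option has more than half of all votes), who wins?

Round 1: Orange 8, Green 0, Pink 14, Blue 11. Green eliminated.
Round 2: Orange 8, Pink 14, Blue 11. Orange eliminated.
Round 3: Pink 14, Blue 19. Blue has a majority (≥17).

Blue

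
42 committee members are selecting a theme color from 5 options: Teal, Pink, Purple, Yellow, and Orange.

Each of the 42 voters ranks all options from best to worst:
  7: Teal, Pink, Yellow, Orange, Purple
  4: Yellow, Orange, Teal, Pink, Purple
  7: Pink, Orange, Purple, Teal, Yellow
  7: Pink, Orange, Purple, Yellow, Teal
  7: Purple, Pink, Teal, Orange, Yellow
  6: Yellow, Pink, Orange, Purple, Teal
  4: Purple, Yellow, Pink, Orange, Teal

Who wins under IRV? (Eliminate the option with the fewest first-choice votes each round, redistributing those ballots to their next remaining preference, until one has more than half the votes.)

Pink

Round 1: Teal 7, Pink 14, Purple 11, Yellow 10, Orange 0. Orange eliminated.
Round 2: Teal 7, Pink 14, Purple 11, Yellow 10. Teal eliminated.
Round 3: Pink 21, Purple 11, Yellow 10. Yellow eliminated.
Round 4: Pink 31, Purple 11. Pink has a majority (≥22).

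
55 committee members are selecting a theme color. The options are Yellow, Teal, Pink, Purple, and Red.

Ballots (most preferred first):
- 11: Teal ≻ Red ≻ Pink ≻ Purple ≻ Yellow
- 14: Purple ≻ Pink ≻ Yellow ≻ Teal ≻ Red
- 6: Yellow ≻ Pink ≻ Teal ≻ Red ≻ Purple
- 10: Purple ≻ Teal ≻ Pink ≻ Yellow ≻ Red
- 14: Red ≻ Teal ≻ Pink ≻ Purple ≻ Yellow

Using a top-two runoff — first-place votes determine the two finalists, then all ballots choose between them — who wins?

Round 1 first-place votes: Yellow 6, Teal 11, Pink 0, Purple 24, Red 14. Purple and Red advance.
Runoff: Purple is ranked above Red on 24 ballots, Red above Purple on 31.

Red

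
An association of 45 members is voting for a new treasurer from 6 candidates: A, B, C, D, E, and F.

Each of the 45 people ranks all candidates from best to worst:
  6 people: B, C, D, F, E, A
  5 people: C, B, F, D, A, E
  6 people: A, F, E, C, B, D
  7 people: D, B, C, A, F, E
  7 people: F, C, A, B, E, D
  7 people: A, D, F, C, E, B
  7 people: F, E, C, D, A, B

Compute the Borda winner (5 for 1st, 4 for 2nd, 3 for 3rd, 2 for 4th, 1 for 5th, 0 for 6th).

F

A: 6×0 + 5×1 + 6×5 + 7×2 + 7×3 + 7×5 + 7×1 = 112
B: 6×5 + 5×4 + 6×1 + 7×4 + 7×2 + 7×0 + 7×0 = 98
C: 6×4 + 5×5 + 6×2 + 7×3 + 7×4 + 7×2 + 7×3 = 145
D: 6×3 + 5×2 + 6×0 + 7×5 + 7×0 + 7×4 + 7×2 = 105
E: 6×1 + 5×0 + 6×3 + 7×0 + 7×1 + 7×1 + 7×4 = 66
F: 6×2 + 5×3 + 6×4 + 7×1 + 7×5 + 7×3 + 7×5 = 149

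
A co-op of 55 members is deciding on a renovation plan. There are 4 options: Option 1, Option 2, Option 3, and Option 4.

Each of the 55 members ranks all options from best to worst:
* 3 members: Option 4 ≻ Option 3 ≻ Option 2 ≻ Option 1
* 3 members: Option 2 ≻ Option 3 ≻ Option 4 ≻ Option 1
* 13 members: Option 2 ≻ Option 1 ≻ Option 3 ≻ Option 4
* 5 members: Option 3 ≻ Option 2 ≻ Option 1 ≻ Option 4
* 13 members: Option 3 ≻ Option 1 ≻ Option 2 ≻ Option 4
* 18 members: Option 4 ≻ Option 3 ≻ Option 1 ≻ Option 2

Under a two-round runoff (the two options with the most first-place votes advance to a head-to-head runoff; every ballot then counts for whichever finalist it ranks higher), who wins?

Round 1 first-place votes: Option 1 0, Option 2 16, Option 3 18, Option 4 21. Option 4 and Option 3 advance.
Runoff: Option 4 is ranked above Option 3 on 21 ballots, Option 3 above Option 4 on 34.

Option 3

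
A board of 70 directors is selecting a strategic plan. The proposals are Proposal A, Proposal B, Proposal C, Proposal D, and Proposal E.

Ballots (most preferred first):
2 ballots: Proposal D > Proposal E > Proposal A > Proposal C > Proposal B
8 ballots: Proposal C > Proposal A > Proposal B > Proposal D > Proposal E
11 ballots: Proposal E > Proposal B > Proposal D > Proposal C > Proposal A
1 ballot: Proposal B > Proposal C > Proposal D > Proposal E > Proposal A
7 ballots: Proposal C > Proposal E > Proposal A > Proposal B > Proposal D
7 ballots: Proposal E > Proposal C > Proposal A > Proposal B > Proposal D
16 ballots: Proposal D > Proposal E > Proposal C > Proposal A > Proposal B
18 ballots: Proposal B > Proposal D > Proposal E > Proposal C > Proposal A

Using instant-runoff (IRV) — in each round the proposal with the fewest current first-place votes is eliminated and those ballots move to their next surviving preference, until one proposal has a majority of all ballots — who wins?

Round 1: Proposal A 0, Proposal B 19, Proposal C 15, Proposal D 18, Proposal E 18. Proposal A eliminated.
Round 2: Proposal B 19, Proposal C 15, Proposal D 18, Proposal E 18. Proposal C eliminated.
Round 3: Proposal B 27, Proposal D 18, Proposal E 25. Proposal D eliminated.
Round 4: Proposal B 27, Proposal E 43. Proposal E has a majority (≥36).

Proposal E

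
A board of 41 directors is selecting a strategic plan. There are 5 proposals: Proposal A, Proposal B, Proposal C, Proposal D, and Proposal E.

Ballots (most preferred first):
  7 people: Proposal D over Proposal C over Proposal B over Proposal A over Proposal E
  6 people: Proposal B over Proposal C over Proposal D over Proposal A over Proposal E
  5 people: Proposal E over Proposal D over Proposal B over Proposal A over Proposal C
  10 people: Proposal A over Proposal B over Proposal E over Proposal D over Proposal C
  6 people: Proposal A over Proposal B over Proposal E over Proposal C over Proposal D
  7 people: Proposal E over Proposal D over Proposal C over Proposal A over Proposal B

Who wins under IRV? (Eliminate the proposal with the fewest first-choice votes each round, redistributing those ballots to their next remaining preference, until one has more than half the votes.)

Proposal D

Round 1: Proposal A 16, Proposal B 6, Proposal C 0, Proposal D 7, Proposal E 12. Proposal C eliminated.
Round 2: Proposal A 16, Proposal B 6, Proposal D 7, Proposal E 12. Proposal B eliminated.
Round 3: Proposal A 16, Proposal D 13, Proposal E 12. Proposal E eliminated.
Round 4: Proposal A 16, Proposal D 25. Proposal D has a majority (≥21).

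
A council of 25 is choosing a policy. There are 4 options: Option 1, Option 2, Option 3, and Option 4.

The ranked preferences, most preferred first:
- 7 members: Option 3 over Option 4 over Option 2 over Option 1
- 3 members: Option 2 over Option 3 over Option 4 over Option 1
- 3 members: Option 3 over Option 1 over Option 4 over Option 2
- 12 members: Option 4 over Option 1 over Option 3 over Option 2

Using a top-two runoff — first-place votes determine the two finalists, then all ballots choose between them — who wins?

Round 1 first-place votes: Option 1 0, Option 2 3, Option 3 10, Option 4 12. Option 4 and Option 3 advance.
Runoff: Option 4 is ranked above Option 3 on 12 ballots, Option 3 above Option 4 on 13.

Option 3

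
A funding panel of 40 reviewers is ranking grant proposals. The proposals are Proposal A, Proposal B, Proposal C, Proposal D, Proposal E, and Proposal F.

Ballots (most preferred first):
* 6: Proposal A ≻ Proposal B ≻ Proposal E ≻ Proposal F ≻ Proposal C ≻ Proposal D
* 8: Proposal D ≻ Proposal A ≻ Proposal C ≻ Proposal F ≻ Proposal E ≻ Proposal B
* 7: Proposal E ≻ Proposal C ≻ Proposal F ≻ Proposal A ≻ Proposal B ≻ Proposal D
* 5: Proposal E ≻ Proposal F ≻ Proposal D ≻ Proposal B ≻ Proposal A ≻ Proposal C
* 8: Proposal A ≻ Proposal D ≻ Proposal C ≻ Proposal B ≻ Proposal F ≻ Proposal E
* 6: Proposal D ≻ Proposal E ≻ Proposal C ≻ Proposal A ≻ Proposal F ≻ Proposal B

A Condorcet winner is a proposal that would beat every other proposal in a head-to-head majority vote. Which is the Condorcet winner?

Proposal A vs Proposal B: 35–5
Proposal A vs Proposal C: 27–13
Proposal A vs Proposal D: 21–19
Proposal A vs Proposal E: 22–18
Proposal A vs Proposal F: 28–12
Proposal A beats every other proposal.

Proposal A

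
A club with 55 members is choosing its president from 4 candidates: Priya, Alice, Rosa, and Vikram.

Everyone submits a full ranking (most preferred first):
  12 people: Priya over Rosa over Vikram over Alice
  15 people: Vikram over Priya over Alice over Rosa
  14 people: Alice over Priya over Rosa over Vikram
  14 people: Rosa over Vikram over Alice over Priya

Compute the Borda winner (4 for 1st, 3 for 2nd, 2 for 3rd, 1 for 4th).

Priya

Priya: 12×4 + 15×3 + 14×3 + 14×1 = 149
Alice: 12×1 + 15×2 + 14×4 + 14×2 = 126
Rosa: 12×3 + 15×1 + 14×2 + 14×4 = 135
Vikram: 12×2 + 15×4 + 14×1 + 14×3 = 140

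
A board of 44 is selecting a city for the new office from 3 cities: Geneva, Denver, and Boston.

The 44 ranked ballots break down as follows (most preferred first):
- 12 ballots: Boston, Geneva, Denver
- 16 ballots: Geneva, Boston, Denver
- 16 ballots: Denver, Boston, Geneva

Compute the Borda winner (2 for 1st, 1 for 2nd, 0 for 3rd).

Boston

Geneva: 12×1 + 16×2 + 16×0 = 44
Denver: 12×0 + 16×0 + 16×2 = 32
Boston: 12×2 + 16×1 + 16×1 = 56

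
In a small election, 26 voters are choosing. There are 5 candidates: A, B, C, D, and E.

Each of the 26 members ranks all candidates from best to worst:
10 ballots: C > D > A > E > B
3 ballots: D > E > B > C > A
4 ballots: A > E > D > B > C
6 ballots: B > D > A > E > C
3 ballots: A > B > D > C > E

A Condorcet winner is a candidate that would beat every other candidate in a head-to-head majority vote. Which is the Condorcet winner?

D

D vs A: 19–7
D vs B: 17–9
D vs C: 16–10
D vs E: 22–4
D beats every other candidate.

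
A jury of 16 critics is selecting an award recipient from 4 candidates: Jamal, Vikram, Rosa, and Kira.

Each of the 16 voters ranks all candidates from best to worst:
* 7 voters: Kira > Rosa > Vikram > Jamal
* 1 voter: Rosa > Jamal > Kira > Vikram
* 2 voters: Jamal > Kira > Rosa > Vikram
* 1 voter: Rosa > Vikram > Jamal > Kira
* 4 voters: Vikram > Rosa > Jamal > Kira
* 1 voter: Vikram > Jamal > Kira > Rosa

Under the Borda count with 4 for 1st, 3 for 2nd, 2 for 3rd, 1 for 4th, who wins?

Rosa

Jamal: 7×1 + 1×3 + 2×4 + 1×2 + 4×2 + 1×3 = 31
Vikram: 7×2 + 1×1 + 2×1 + 1×3 + 4×4 + 1×4 = 40
Rosa: 7×3 + 1×4 + 2×2 + 1×4 + 4×3 + 1×1 = 46
Kira: 7×4 + 1×2 + 2×3 + 1×1 + 4×1 + 1×2 = 43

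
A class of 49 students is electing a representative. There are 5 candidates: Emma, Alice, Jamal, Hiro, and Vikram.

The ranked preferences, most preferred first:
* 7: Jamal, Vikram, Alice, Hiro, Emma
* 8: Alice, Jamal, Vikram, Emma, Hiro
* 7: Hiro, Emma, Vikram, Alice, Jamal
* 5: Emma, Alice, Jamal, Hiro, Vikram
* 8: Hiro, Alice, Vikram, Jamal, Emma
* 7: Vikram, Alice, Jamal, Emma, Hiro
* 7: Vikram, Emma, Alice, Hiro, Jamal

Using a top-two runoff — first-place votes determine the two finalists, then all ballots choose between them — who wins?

Vikram

Round 1 first-place votes: Emma 5, Alice 8, Jamal 7, Hiro 15, Vikram 14. Hiro and Vikram advance.
Runoff: Hiro is ranked above Vikram on 20 ballots, Vikram above Hiro on 29.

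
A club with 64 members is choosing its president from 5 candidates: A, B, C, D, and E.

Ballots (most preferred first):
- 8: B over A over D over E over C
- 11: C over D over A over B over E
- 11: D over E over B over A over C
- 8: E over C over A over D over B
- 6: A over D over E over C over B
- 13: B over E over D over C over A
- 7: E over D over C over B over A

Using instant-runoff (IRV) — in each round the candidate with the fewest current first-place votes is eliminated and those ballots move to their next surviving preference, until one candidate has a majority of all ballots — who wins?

Round 1: A 6, B 21, C 11, D 11, E 15. A eliminated.
Round 2: B 21, C 11, D 17, E 15. C eliminated.
Round 3: B 21, D 28, E 15. E eliminated.
Round 4: B 21, D 43. D has a majority (≥33).

D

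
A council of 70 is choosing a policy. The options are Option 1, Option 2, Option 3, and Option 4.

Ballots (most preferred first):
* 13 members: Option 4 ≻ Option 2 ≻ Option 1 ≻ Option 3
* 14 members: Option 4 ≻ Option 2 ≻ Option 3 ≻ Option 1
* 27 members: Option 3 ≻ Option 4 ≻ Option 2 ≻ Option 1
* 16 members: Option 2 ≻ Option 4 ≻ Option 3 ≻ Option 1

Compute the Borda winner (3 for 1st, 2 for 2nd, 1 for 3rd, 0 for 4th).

Option 4

Option 1: 13×1 + 14×0 + 27×0 + 16×0 = 13
Option 2: 13×2 + 14×2 + 27×1 + 16×3 = 129
Option 3: 13×0 + 14×1 + 27×3 + 16×1 = 111
Option 4: 13×3 + 14×3 + 27×2 + 16×2 = 167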